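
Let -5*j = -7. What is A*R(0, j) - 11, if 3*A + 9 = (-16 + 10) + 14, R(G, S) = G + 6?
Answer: -13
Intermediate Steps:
j = 7/5 (j = -⅕*(-7) = 7/5 ≈ 1.4000)
R(G, S) = 6 + G
A = -⅓ (A = -3 + ((-16 + 10) + 14)/3 = -3 + (-6 + 14)/3 = -3 + (⅓)*8 = -3 + 8/3 = -⅓ ≈ -0.33333)
A*R(0, j) - 11 = -(6 + 0)/3 - 11 = -⅓*6 - 11 = -2 - 11 = -13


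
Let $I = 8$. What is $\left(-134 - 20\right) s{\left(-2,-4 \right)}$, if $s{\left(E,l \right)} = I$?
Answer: $-1232$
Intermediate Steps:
$s{\left(E,l \right)} = 8$
$\left(-134 - 20\right) s{\left(-2,-4 \right)} = \left(-134 - 20\right) 8 = \left(-154\right) 8 = -1232$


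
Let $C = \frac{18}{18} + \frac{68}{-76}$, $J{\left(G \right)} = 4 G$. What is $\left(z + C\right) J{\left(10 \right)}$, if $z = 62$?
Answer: $\frac{47200}{19} \approx 2484.2$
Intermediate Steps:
$C = \frac{2}{19}$ ($C = 18 \cdot \frac{1}{18} + 68 \left(- \frac{1}{76}\right) = 1 - \frac{17}{19} = \frac{2}{19} \approx 0.10526$)
$\left(z + C\right) J{\left(10 \right)} = \left(62 + \frac{2}{19}\right) 4 \cdot 10 = \frac{1180}{19} \cdot 40 = \frac{47200}{19}$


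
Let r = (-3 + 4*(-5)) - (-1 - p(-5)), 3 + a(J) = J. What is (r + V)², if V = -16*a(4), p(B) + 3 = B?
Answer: 2116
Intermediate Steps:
p(B) = -3 + B
a(J) = -3 + J
V = -16 (V = -16*(-3 + 4) = -16*1 = -16)
r = -30 (r = (-3 + 4*(-5)) - (-1 - (-3 - 5)) = (-3 - 20) - (-1 - 1*(-8)) = -23 - (-1 + 8) = -23 - 1*7 = -23 - 7 = -30)
(r + V)² = (-30 - 16)² = (-46)² = 2116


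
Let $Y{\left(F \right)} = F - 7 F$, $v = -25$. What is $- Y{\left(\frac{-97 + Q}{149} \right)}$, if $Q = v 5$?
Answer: $- \frac{1332}{149} \approx -8.9396$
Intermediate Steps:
$Q = -125$ ($Q = \left(-25\right) 5 = -125$)
$Y{\left(F \right)} = - 6 F$
$- Y{\left(\frac{-97 + Q}{149} \right)} = - \left(-6\right) \frac{-97 - 125}{149} = - \left(-6\right) \left(\left(-222\right) \frac{1}{149}\right) = - \frac{\left(-6\right) \left(-222\right)}{149} = \left(-1\right) \frac{1332}{149} = - \frac{1332}{149}$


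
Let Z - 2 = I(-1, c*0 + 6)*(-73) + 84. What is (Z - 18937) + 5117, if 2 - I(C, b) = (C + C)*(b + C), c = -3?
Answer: -14610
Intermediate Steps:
I(C, b) = 2 - 2*C*(C + b) (I(C, b) = 2 - (C + C)*(b + C) = 2 - 2*C*(C + b))
Z = -790 (Z = 2 + ((2 - 2*(-1)² - 2*(-1)*(-3*0 + 6))*(-73) + 84) = 2 + ((2 - 2*1 - 2*(-1)*(0 + 6))*(-73) + 84) = 2 + ((2 - 2 - 2*(-1)*6)*(-73) + 84) = 2 + ((2 - 2 + 12)*(-73) + 84) = 2 + (12*(-73) + 84) = 2 + (-876 + 84) = 2 - 792 = -790)
(Z - 18937) + 5117 = (-790 - 18937) + 5117 = -19727 + 5117 = -14610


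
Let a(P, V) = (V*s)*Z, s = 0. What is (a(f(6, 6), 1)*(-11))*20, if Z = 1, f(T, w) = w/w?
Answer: 0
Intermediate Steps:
f(T, w) = 1
a(P, V) = 0 (a(P, V) = (V*0)*1 = 0*1 = 0)
(a(f(6, 6), 1)*(-11))*20 = (0*(-11))*20 = 0*20 = 0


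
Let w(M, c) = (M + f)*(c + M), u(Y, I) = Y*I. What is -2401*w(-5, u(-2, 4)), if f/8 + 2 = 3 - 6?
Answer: -1404585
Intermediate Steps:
f = -40 (f = -16 + 8*(3 - 6) = -16 + 8*(-3) = -16 - 24 = -40)
u(Y, I) = I*Y
w(M, c) = (-40 + M)*(M + c) (w(M, c) = (M - 40)*(c + M) = (-40 + M)*(M + c))
-2401*w(-5, u(-2, 4)) = -2401*((-5)² - 40*(-5) - 160*(-2) - 20*(-2)) = -2401*(25 + 200 - 40*(-8) - 5*(-8)) = -2401*(25 + 200 + 320 + 40) = -2401*585 = -1404585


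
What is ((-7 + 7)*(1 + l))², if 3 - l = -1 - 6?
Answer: 0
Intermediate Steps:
l = 10 (l = 3 - (-1 - 6) = 3 - 1*(-7) = 3 + 7 = 10)
((-7 + 7)*(1 + l))² = ((-7 + 7)*(1 + 10))² = (0*11)² = 0² = 0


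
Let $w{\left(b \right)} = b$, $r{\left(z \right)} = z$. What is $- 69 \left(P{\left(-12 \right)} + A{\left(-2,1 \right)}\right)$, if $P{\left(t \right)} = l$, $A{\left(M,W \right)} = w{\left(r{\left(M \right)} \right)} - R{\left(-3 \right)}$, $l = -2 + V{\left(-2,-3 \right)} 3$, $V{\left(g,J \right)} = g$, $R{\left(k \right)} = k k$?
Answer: $1311$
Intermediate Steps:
$R{\left(k \right)} = k^{2}$
$l = -8$ ($l = -2 - 6 = -8$)
$A{\left(M,W \right)} = -9 + M$ ($A{\left(M,W \right)} = M - \left(-3\right)^{2} = M - 9 = -9 + M$)
$P{\left(t \right)} = -8$
$- 69 \left(P{\left(-12 \right)} + A{\left(-2,1 \right)}\right) = - 69 \left(-8 - 11\right) = \left(-69\right) \left(-19\right) = 1311$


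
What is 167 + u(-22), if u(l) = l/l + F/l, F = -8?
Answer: 1852/11 ≈ 168.36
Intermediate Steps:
u(l) = 1 - 8/l (u(l) = l/l - 8/l = 1 - 8/l)
167 + u(-22) = 167 + (-8 - 22)/(-22) = 167 - 1/22*(-30) = 167 + 15/11 = 1852/11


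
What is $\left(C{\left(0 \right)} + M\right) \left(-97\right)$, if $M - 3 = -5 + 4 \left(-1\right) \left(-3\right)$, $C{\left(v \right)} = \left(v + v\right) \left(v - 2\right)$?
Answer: $-970$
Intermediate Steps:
$C{\left(v \right)} = 2 v \left(-2 + v\right)$
$M = 10$ ($M = 3 - \left(5 - 4 \left(-1\right) \left(-3\right)\right) = 3 - -7 = 3 + \left(-5 + 12\right) = 3 + 7 = 10$)
$\left(C{\left(0 \right)} + M\right) \left(-97\right) = \left(2 \cdot 0 \left(-2 + 0\right) + 10\right) \left(-97\right) = \left(2 \cdot 0 \left(-2\right) + 10\right) \left(-97\right) = \left(0 + 10\right) \left(-97\right) = 10 \left(-97\right) = -970$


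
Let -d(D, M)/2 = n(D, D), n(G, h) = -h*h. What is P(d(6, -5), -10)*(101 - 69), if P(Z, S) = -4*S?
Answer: 1280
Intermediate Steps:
n(G, h) = -h²
d(D, M) = 2*D² (d(D, M) = -(-2)*D² = 2*D²)
P(d(6, -5), -10)*(101 - 69) = (-4*(-10))*(101 - 69) = 40*32 = 1280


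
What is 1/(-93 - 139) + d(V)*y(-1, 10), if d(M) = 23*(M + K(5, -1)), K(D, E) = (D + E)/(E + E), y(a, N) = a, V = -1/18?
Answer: 98707/2088 ≈ 47.273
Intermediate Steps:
V = -1/18 (V = -1*1/18 = -1/18 ≈ -0.055556)
K(D, E) = (D + E)/(2*E) (K(D, E) = (D + E)/((2*E)) = (D + E)*(1/(2*E)) = (D + E)/(2*E))
d(M) = -46 + 23*M (d(M) = 23*(M + (1/2)*(5 - 1)/(-1)) = 23*(M + (1/2)*(-1)*4) = 23*(M - 2) = 23*(-2 + M) = -46 + 23*M)
1/(-93 - 139) + d(V)*y(-1, 10) = 1/(-93 - 139) + (-46 + 23*(-1/18))*(-1) = 1/(-232) + (-46 - 23/18)*(-1) = -1/232 - 851/18*(-1) = -1/232 + 851/18 = 98707/2088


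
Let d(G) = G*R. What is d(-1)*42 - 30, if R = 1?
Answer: -72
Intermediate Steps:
d(G) = G (d(G) = G*1 = G)
d(-1)*42 - 30 = -1*42 - 30 = -42 - 30 = -72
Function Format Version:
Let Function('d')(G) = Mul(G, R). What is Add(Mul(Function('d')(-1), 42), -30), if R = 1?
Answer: -72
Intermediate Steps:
Function('d')(G) = G (Function('d')(G) = Mul(G, 1) = G)
Add(Mul(Function('d')(-1), 42), -30) = Add(Mul(-1, 42), -30) = Add(-42, -30) = -72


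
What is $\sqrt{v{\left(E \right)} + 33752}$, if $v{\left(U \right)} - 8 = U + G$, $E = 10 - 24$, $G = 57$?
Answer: $\sqrt{33803} \approx 183.86$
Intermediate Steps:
$E = -14$ ($E = 10 - 24 = -14$)
$v{\left(U \right)} = 65 + U$ ($v{\left(U \right)} = 8 + \left(U + 57\right) = 8 + \left(57 + U\right) = 65 + U$)
$\sqrt{v{\left(E \right)} + 33752} = \sqrt{\left(65 - 14\right) + 33752} = \sqrt{51 + 33752} = \sqrt{33803}$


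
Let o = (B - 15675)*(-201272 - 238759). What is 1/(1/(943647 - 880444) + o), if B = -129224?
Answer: 63203/4029826558276408 ≈ 1.5684e-11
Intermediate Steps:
o = 63760051869 (o = (-129224 - 15675)*(-201272 - 238759) = -144899*(-440031) = 63760051869)
1/(1/(943647 - 880444) + o) = 1/(1/(943647 - 880444) + 63760051869) = 1/(1/63203 + 63760051869) = 1/(4029826558276408/63203) = 63203/4029826558276408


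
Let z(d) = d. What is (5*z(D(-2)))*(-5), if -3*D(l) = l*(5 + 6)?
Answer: -550/3 ≈ -183.33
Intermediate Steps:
D(l) = -11*l/3 (D(l) = -l*(5 + 6)/3 = -l*11/3 = -11*l/3)
(5*z(D(-2)))*(-5) = (5*(-11/3*(-2)))*(-5) = (5*(22/3))*(-5) = (110/3)*(-5) = -550/3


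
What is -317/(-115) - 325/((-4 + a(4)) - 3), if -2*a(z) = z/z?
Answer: 15901/345 ≈ 46.090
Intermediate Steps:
a(z) = -1/2 (a(z) = -z/(2*z) = -1/2*1 = -1/2)
-317/(-115) - 325/((-4 + a(4)) - 3) = -317/(-115) - 325/((-4 - 1/2) - 3) = -317*(-1/115) - 325/(-9/2 - 3) = 317/115 - 325/((-15/2*1)) = 317/115 - 325/(-15/2) = 317/115 - 325*(-2/15) = 317/115 + 130/3 = 15901/345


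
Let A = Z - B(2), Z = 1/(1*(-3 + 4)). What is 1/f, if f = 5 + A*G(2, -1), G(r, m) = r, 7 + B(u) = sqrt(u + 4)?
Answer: 7/139 + 2*sqrt(6)/417 ≈ 0.062108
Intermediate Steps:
B(u) = -7 + sqrt(4 + u) (B(u) = -7 + sqrt(u + 4) = -7 + sqrt(4 + u))
Z = 1 (Z = 1/(1*1) = 1/1 = 1)
A = 8 - sqrt(6) (A = 1 - (-7 + sqrt(4 + 2)) = 1 - (-7 + sqrt(6)) = 1 + (7 - sqrt(6)) = 8 - sqrt(6) ≈ 5.5505)
f = 21 - 2*sqrt(6) (f = 5 + (8 - sqrt(6))*2 = 5 + (16 - 2*sqrt(6)) = 21 - 2*sqrt(6) ≈ 16.101)
1/f = 1/(21 - 2*sqrt(6))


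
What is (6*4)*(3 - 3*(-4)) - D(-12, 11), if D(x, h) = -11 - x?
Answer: 359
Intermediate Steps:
(6*4)*(3 - 3*(-4)) - D(-12, 11) = (6*4)*(3 - 3*(-4)) - (-11 - 1*(-12)) = 24*(3 + 12) - (-11 + 12) = 24*15 - 1*1 = 360 - 1 = 359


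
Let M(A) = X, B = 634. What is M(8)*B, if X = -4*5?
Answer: -12680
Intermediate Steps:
X = -20
M(A) = -20
M(8)*B = -20*634 = -12680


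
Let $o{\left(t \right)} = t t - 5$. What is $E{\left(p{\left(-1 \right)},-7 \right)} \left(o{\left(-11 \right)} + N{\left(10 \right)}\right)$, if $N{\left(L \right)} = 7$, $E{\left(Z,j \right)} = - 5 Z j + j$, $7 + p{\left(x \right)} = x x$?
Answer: $-26691$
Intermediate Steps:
$o{\left(t \right)} = -5 + t^{2}$ ($o{\left(t \right)} = t^{2} - 5 = -5 + t^{2}$)
$p{\left(x \right)} = -7 + x^{2}$ ($p{\left(x \right)} = -7 + x x = -7 + x^{2}$)
$E{\left(Z,j \right)} = j - 5 Z j$ ($E{\left(Z,j \right)} = - 5 Z j + j = j - 5 Z j$)
$E{\left(p{\left(-1 \right)},-7 \right)} \left(o{\left(-11 \right)} + N{\left(10 \right)}\right) = - 7 \left(1 - 5 \left(-7 + \left(-1\right)^{2}\right)\right) \left(\left(-5 + \left(-11\right)^{2}\right) + 7\right) = - 7 \left(1 - 5 \left(-7 + 1\right)\right) \left(\left(-5 + 121\right) + 7\right) = - 7 \left(1 - -30\right) \left(116 + 7\right) = - 7 \left(1 + 30\right) 123 = \left(-7\right) 31 \cdot 123 = \left(-217\right) 123 = -26691$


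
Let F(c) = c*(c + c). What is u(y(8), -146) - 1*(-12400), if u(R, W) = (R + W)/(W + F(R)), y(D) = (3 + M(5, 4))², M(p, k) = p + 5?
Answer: 706502423/56976 ≈ 12400.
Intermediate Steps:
M(p, k) = 5 + p
F(c) = 2*c² (F(c) = c*(2*c) = 2*c²)
y(D) = 169 (y(D) = (3 + (5 + 5))² = (3 + 10)² = 13² = 169)
u(R, W) = (R + W)/(W + 2*R²)
u(y(8), -146) - 1*(-12400) = (169 - 146)/(-146 + 2*169²) - 1*(-12400) = 23/(-146 + 2*28561) + 12400 = 23/(-146 + 57122) + 12400 = 23/56976 + 12400 = 706502423/56976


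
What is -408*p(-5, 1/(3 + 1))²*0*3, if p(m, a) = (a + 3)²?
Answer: 0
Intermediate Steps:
p(m, a) = (3 + a)²
-408*p(-5, 1/(3 + 1))²*0*3 = -408*((3 + 1/(3 + 1))²)²*0*3 = -408*((3 + 1/4)²)²*0*3 = -408*((3 + ¼)²)²*0*3 = -408*((13/4)²)²*0*3 = -408*(169/16)²*0*3 = -408*(28561/256)*0*3 = -0*3 = -408*0 = 0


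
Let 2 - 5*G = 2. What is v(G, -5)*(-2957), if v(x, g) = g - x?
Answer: 14785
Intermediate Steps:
G = 0 (G = ⅖ - ⅕*2 = ⅖ - ⅖ = 0)
v(G, -5)*(-2957) = (-5 - 1*0)*(-2957) = (-5 + 0)*(-2957) = -5*(-2957) = 14785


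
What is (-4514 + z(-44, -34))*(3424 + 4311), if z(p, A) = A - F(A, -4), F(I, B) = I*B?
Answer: -36230740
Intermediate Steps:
F(I, B) = B*I
z(p, A) = 5*A (z(p, A) = A - (-4)*A = A + 4*A = 5*A)
(-4514 + z(-44, -34))*(3424 + 4311) = (-4514 + 5*(-34))*(3424 + 4311) = (-4514 - 170)*7735 = -4684*7735 = -36230740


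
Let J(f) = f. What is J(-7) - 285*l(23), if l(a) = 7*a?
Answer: -45892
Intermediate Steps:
J(-7) - 285*l(23) = -7 - 1995*23 = -7 - 285*161 = -7 - 45885 = -45892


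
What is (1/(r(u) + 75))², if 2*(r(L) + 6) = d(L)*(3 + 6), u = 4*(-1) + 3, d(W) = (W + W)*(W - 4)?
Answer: 1/12996 ≈ 7.6947e-5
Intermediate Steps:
d(W) = 2*W*(-4 + W) (d(W) = (2*W)*(-4 + W) = 2*W*(-4 + W))
u = -1 (u = -4 + 3 = -1)
r(L) = -6 + 9*L*(-4 + L) (r(L) = -6 + ((2*L*(-4 + L))*(3 + 6))/2 = -6 + ((2*L*(-4 + L))*9)/2 = -6 + (18*L*(-4 + L))/2 = -6 + 9*L*(-4 + L))
(1/(r(u) + 75))² = (1/((-6 + 9*(-1)*(-4 - 1)) + 75))² = (1/((-6 + 9*(-1)*(-5)) + 75))² = (1/((-6 + 45) + 75))² = (1/(39 + 75))² = (1/114)² = 1/12996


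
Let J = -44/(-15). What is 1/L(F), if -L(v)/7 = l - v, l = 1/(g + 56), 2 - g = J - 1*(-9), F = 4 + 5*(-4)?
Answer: -691/77497 ≈ -0.0089165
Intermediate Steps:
J = 44/15 (J = -44*(-1/15) = 44/15 ≈ 2.9333)
F = -16 (F = 4 - 20 = -16)
g = -149/15 (g = 2 - (44/15 - 1*(-9)) = 2 - (44/15 + 9) = 2 - 1*179/15 = 2 - 179/15 = -149/15 ≈ -9.9333)
l = 15/691 (l = 1/(-149/15 + 56) = 1/(691/15) = 15/691 ≈ 0.021708)
L(v) = -105/691 + 7*v (L(v) = -7*(15/691 - v) = -105/691 + 7*v)
1/L(F) = 1/(-105/691 + 7*(-16)) = 1/(-105/691 - 112) = 1/(-77497/691) = -691/77497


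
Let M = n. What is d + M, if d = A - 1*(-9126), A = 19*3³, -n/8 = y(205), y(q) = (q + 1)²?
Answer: -329849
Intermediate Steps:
y(q) = (1 + q)²
n = -339488 (n = -8*(1 + 205)² = -8*206² = -8*42436 = -339488)
M = -339488
A = 513 (A = 19*27 = 513)
d = 9639 (d = 513 - 1*(-9126) = 513 + 9126 = 9639)
d + M = 9639 - 339488 = -329849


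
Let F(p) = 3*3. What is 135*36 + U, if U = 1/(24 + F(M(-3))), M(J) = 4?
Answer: 160381/33 ≈ 4860.0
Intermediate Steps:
F(p) = 9
U = 1/33 (U = 1/(24 + 9) = 1/33 ≈ 0.030303)
135*36 + U = 135*36 + 1/33 = 4860 + 1/33 = 160381/33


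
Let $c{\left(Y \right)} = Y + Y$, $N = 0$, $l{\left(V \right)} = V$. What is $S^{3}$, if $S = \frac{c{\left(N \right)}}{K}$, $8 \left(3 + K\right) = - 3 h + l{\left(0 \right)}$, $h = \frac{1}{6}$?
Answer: $0$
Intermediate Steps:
$h = \frac{1}{6} \approx 0.16667$
$K = - \frac{49}{16}$ ($K = -3 + \frac{\left(-3\right) \frac{1}{6} + 0}{8} = -3 + \frac{- \frac{1}{2} + 0}{8} = -3 + \frac{1}{8} \left(- \frac{1}{2}\right) = -3 - \frac{1}{16} = - \frac{49}{16} \approx -3.0625$)
$c{\left(Y \right)} = 2 Y$
$S = 0$ ($S = \frac{2 \cdot 0}{- \frac{49}{16}} = 0 \left(- \frac{16}{49}\right) = 0$)
$S^{3} = 0^{3} = 0$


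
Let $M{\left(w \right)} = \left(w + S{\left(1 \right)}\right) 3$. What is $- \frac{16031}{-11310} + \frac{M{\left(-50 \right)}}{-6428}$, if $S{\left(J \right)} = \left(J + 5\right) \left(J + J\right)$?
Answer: $\frac{13042076}{9087585} \approx 1.4352$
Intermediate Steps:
$S{\left(J \right)} = 2 J \left(5 + J\right)$ ($S{\left(J \right)} = \left(5 + J\right) 2 J = 2 J \left(5 + J\right)$)
$M{\left(w \right)} = 36 + 3 w$ ($M{\left(w \right)} = \left(w + 2 \cdot 1 \left(5 + 1\right)\right) 3 = \left(w + 2 \cdot 1 \cdot 6\right) 3 = \left(w + 12\right) 3 = \left(12 + w\right) 3 = 36 + 3 w$)
$- \frac{16031}{-11310} + \frac{M{\left(-50 \right)}}{-6428} = - \frac{16031}{-11310} + \frac{36 + 3 \left(-50\right)}{-6428} = \left(-16031\right) \left(- \frac{1}{11310}\right) + \left(36 - 150\right) \left(- \frac{1}{6428}\right) = \frac{16031}{11310} - - \frac{57}{3214} = \frac{16031}{11310} + \frac{57}{3214} = \frac{13042076}{9087585}$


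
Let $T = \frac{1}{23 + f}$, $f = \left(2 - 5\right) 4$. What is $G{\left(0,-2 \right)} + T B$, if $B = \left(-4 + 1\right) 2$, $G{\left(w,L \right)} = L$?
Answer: $- \frac{28}{11} \approx -2.5455$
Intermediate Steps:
$f = -12$ ($f = \left(-3\right) 4 = -12$)
$B = -6$ ($B = \left(-3\right) 2 = -6$)
$T = \frac{1}{11}$ ($T = \frac{1}{23 - 12} = \frac{1}{11} \approx 0.090909$)
$G{\left(0,-2 \right)} + T B = -2 + \frac{1}{11} \left(-6\right) = -2 - \frac{6}{11} = - \frac{28}{11}$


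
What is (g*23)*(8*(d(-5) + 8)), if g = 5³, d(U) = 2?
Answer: 230000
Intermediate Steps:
g = 125
(g*23)*(8*(d(-5) + 8)) = (125*23)*(8*(2 + 8)) = 2875*(8*10) = 2875*80 = 230000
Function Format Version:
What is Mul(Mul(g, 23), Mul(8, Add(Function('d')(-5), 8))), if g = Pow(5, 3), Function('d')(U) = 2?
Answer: 230000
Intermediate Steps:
g = 125
Mul(Mul(g, 23), Mul(8, Add(Function('d')(-5), 8))) = Mul(Mul(125, 23), Mul(8, Add(2, 8))) = Mul(2875, Mul(8, 10)) = Mul(2875, 80) = 230000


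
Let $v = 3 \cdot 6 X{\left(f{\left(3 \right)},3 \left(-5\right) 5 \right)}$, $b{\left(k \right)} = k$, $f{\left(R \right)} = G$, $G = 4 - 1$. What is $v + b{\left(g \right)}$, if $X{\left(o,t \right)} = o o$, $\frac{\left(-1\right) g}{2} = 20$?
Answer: $122$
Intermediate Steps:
$g = -40$ ($g = \left(-2\right) 20 = -40$)
$G = 3$ ($G = 4 - 1 = 3$)
$f{\left(R \right)} = 3$
$X{\left(o,t \right)} = o^{2}$
$v = 162$ ($v = 3 \cdot 6 \cdot 3^{2} = 18 \cdot 9 = 162$)
$v + b{\left(g \right)} = 162 - 40 = 122$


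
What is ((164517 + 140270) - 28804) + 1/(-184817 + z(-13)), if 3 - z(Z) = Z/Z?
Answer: 51005798144/184815 ≈ 2.7598e+5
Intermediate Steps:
z(Z) = 2 (z(Z) = 3 - Z/Z = 3 - 1*1 = 3 - 1 = 2)
((164517 + 140270) - 28804) + 1/(-184817 + z(-13)) = ((164517 + 140270) - 28804) + 1/(-184817 + 2) = (304787 - 28804) + 1/(-184815) = 275983 - 1/184815 = 51005798144/184815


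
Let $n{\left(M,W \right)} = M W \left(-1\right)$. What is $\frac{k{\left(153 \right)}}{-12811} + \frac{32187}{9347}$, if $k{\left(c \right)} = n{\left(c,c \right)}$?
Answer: $\frac{631151580}{119744417} \approx 5.2708$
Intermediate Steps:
$n{\left(M,W \right)} = - M W$
$k{\left(c \right)} = - c^{2}$ ($k{\left(c \right)} = - c c = - c^{2}$)
$\frac{k{\left(153 \right)}}{-12811} + \frac{32187}{9347} = \frac{\left(-1\right) 153^{2}}{-12811} + \frac{32187}{9347} = \left(-1\right) 23409 \left(- \frac{1}{12811}\right) + 32187 \cdot \frac{1}{9347} = \left(-23409\right) \left(- \frac{1}{12811}\right) + \frac{32187}{9347} = \frac{23409}{12811} + \frac{32187}{9347} = \frac{631151580}{119744417}$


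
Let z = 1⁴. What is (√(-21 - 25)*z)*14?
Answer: 14*I*√46 ≈ 94.953*I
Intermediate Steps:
z = 1
(√(-21 - 25)*z)*14 = (√(-21 - 25)*1)*14 = (√(-46)*1)*14 = ((I*√46)*1)*14 = (I*√46)*14 = 14*I*√46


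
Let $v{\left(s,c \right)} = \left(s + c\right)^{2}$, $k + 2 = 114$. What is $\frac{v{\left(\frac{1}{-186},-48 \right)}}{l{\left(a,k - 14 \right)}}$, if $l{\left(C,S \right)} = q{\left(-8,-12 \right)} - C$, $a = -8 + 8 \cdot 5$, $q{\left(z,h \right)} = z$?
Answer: $- \frac{79727041}{1383840} \approx -57.613$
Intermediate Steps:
$k = 112$ ($k = -2 + 114 = 112$)
$v{\left(s,c \right)} = \left(c + s\right)^{2}$
$a = 32$ ($a = -8 + 40 = 32$)
$l{\left(C,S \right)} = -8 - C$
$\frac{v{\left(\frac{1}{-186},-48 \right)}}{l{\left(a,k - 14 \right)}} = \frac{\left(-48 + \frac{1}{-186}\right)^{2}}{-8 - 32} = \frac{\left(-48 - \frac{1}{186}\right)^{2}}{-8 - 32} = \frac{\left(- \frac{8929}{186}\right)^{2}}{-40} = \frac{79727041}{34596} \left(- \frac{1}{40}\right) = - \frac{79727041}{1383840}$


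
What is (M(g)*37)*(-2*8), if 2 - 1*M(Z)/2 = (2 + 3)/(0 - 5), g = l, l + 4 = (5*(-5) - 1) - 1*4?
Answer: -3552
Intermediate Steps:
l = -34 (l = -4 + ((5*(-5) - 1) - 1*4) = -4 + ((-25 - 1) - 4) = -4 + (-26 - 4) = -4 - 30 = -34)
g = -34
M(Z) = 6 (M(Z) = 4 - 2*(2 + 3)/(0 - 5) = 4 - 10/(-5) = 4 - 10*(-1)/5 = 4 - 2*(-1) = 4 + 2 = 6)
(M(g)*37)*(-2*8) = (6*37)*(-2*8) = 222*(-16) = -3552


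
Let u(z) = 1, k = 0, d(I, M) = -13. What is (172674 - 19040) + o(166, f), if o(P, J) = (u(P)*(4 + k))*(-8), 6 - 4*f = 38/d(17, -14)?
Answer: 153602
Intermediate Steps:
f = 29/13 (f = 3/2 - 19/(2*(-13)) = 3/2 - 19*(-1)/(2*13) = 3/2 - ¼*(-38/13) = 3/2 + 19/26 = 29/13 ≈ 2.2308)
o(P, J) = -32 (o(P, J) = (1*(4 + 0))*(-8) = (1*4)*(-8) = 4*(-8) = -32)
(172674 - 19040) + o(166, f) = (172674 - 19040) - 32 = 153634 - 32 = 153602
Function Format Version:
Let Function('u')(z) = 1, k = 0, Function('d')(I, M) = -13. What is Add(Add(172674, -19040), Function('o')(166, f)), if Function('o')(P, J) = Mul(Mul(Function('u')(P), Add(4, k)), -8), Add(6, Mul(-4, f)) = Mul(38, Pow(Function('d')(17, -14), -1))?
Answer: 153602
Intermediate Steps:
f = Rational(29, 13) (f = Add(Rational(3, 2), Mul(Rational(-1, 4), Mul(38, Pow(-13, -1)))) = Add(Rational(3, 2), Mul(Rational(-1, 4), Mul(38, Rational(-1, 13)))) = Add(Rational(3, 2), Mul(Rational(-1, 4), Rational(-38, 13))) = Add(Rational(3, 2), Rational(19, 26)) = Rational(29, 13) ≈ 2.2308)
Function('o')(P, J) = -32 (Function('o')(P, J) = Mul(Mul(1, Add(4, 0)), -8) = Mul(Mul(1, 4), -8) = Mul(4, -8) = -32)
Add(Add(172674, -19040), Function('o')(166, f)) = Add(Add(172674, -19040), -32) = Add(153634, -32) = 153602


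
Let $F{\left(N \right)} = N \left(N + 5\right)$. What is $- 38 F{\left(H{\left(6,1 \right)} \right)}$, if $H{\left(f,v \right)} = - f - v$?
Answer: $-532$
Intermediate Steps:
$F{\left(N \right)} = N \left(5 + N\right)$
$- 38 F{\left(H{\left(6,1 \right)} \right)} = - 38 \left(\left(-1\right) 6 - 1\right) \left(5 - 7\right) = - 38 \left(-6 - 1\right) \left(5 - 7\right) = - 38 \left(- 7 \left(5 - 7\right)\right) = - 38 \left(\left(-7\right) \left(-2\right)\right) = \left(-38\right) 14 = -532$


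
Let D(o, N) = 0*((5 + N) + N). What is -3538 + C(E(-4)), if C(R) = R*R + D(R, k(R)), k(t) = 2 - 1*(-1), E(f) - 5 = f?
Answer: -3537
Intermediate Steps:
E(f) = 5 + f
k(t) = 3 (k(t) = 2 + 1 = 3)
D(o, N) = 0 (D(o, N) = 0*(5 + 2*N) = 0)
C(R) = R**2 (C(R) = R*R + 0 = R**2 + 0 = R**2)
-3538 + C(E(-4)) = -3538 + (5 - 4)**2 = -3538 + 1**2 = -3538 + 1 = -3537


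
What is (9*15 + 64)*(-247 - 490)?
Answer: -146663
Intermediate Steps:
(9*15 + 64)*(-247 - 490) = (135 + 64)*(-737) = 199*(-737) = -146663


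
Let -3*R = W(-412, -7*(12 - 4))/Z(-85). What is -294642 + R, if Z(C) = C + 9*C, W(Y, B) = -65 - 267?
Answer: -375668716/1275 ≈ -2.9464e+5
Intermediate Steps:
W(Y, B) = -332
Z(C) = 10*C
R = -166/1275 (R = -(-332)/(3*(10*(-85))) = -(-332)/(3*(-850)) = -(-332)*(-1)/(3*850) = -⅓*166/425 = -166/1275 ≈ -0.13020)
-294642 + R = -294642 - 166/1275 = -375668716/1275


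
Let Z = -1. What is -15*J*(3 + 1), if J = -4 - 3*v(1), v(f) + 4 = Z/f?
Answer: -660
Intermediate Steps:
v(f) = -4 - 1/f
J = 11 (J = -4 - 3*(-4 - 1/1) = -4 - 3*(-4 - 1*1) = -4 - 3*(-4 - 1) = -4 - 3*(-5) = -4 + 15 = 11)
-15*J*(3 + 1) = -165*(3 + 1) = -165*4 = -15*44 = -660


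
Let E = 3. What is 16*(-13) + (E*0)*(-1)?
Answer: -208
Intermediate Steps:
16*(-13) + (E*0)*(-1) = 16*(-13) + (3*0)*(-1) = -208 + 0*(-1) = -208 + 0 = -208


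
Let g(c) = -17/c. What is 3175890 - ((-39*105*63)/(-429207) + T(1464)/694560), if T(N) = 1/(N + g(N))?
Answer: 28183060097629609590691/8874068507283940 ≈ 3.1759e+6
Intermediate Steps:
T(N) = 1/(N - 17/N)
3175890 - ((-39*105*63)/(-429207) + T(1464)/694560) = 3175890 - ((-39*105*63)/(-429207) + (1464/(-17 + 1464²))/694560) = 3175890 - (-4095*63*(-1/429207) + (1464/(-17 + 2143296))*(1/694560)) = 3175890 - (-257985*(-1/429207) + (1464/2143279)*(1/694560)) = 3175890 - (85995/143069 + (1464*(1/2143279))*(1/694560)) = 3175890 - (85995/143069 + (1464/2143279)*(1/694560)) = 3175890 - (85995/143069 + 61/62026494260) = 3175890 - 1*5333968382615909/8874068507283940 = 3175890 - 5333968382615909/8874068507283940 = 28183060097629609590691/8874068507283940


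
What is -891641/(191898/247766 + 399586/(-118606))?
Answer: 284806942794083/828734464 ≈ 3.4367e+5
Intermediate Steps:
-891641/(191898/247766 + 399586/(-118606)) = -891641/(191898*(1/247766) + 399586*(-1/118606)) = -891641/(95949/123883 - 199793/59303) = -891641/(-19060892672/7346633549) = -891641*(-7346633549/19060892672) = 284806942794083/828734464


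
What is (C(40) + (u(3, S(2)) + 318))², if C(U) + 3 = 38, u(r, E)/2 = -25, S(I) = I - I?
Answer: 91809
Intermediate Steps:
S(I) = 0
u(r, E) = -50 (u(r, E) = 2*(-25) = -50)
C(U) = 35 (C(U) = -3 + 38 = 35)
(C(40) + (u(3, S(2)) + 318))² = (35 + (-50 + 318))² = (35 + 268)² = 303² = 91809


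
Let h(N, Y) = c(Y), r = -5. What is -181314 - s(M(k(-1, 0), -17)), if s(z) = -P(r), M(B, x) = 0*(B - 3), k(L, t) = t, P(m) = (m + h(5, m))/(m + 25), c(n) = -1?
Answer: -1813143/10 ≈ -1.8131e+5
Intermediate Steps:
h(N, Y) = -1
P(m) = (-1 + m)/(25 + m) (P(m) = (m - 1)/(m + 25) = (-1 + m)/(25 + m))
M(B, x) = 0 (M(B, x) = 0*(-3 + B) = 0)
s(z) = 3/10 (s(z) = -(-1 - 5)/(25 - 5) = -(-6)/20 = -1*(-3/10) = 3/10)
-181314 - s(M(k(-1, 0), -17)) = -181314 - 1*3/10 = -181314 - 3/10 = -1813143/10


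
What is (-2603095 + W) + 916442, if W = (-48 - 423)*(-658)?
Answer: -1376735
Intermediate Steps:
W = 309918 (W = -471*(-658) = 309918)
(-2603095 + W) + 916442 = (-2603095 + 309918) + 916442 = -2293177 + 916442 = -1376735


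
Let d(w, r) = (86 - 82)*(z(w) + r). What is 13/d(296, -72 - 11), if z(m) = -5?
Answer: -13/352 ≈ -0.036932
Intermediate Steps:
d(w, r) = -20 + 4*r (d(w, r) = (86 - 82)*(-5 + r) = 4*(-5 + r) = -20 + 4*r)
13/d(296, -72 - 11) = 13/(-20 + 4*(-72 - 11)) = 13/(-20 + 4*(-83)) = 13/(-20 - 332) = 13/(-352) = 13*(-1/352) = -13/352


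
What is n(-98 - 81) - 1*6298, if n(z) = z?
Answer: -6477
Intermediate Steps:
n(-98 - 81) - 1*6298 = (-98 - 81) - 1*6298 = -179 - 6298 = -6477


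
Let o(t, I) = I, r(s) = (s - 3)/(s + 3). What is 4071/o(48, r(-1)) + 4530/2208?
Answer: -748309/368 ≈ -2033.4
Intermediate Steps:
r(s) = (-3 + s)/(3 + s)
4071/o(48, r(-1)) + 4530/2208 = 4071/(((-3 - 1)/(3 - 1))) + 4530/2208 = 4071/((-4/2)) + 4530*(1/2208) = 4071/(((½)*(-4))) + 755/368 = 4071/(-2) + 755/368 = 4071*(-½) + 755/368 = -4071/2 + 755/368 = -748309/368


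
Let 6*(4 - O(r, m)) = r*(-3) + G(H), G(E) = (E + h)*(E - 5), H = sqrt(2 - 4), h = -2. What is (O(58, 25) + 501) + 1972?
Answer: 7514/3 + 7*I*sqrt(2)/6 ≈ 2504.7 + 1.6499*I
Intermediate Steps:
H = I*sqrt(2) (H = sqrt(-2) = I*sqrt(2) ≈ 1.4142*I)
G(E) = (-5 + E)*(-2 + E) (G(E) = (E - 2)*(E - 5) = (-2 + E)*(-5 + E) = (-5 + E)*(-2 + E))
O(r, m) = 8/3 + r/2 + 7*I*sqrt(2)/6 (O(r, m) = 4 - (r*(-3) + (10 + (I*sqrt(2))**2 - 7*I*sqrt(2)))/6 = 4 - (-3*r + (10 - 2 - 7*I*sqrt(2)))/6 = 4 - (-3*r + (8 - 7*I*sqrt(2)))/6 = 4 - (8 - 3*r - 7*I*sqrt(2))/6 = 4 + (-4/3 + r/2 + 7*I*sqrt(2)/6) = 8/3 + r/2 + 7*I*sqrt(2)/6)
(O(58, 25) + 501) + 1972 = ((8/3 + (1/2)*58 + 7*I*sqrt(2)/6) + 501) + 1972 = ((8/3 + 29 + 7*I*sqrt(2)/6) + 501) + 1972 = ((95/3 + 7*I*sqrt(2)/6) + 501) + 1972 = (1598/3 + 7*I*sqrt(2)/6) + 1972 = 7514/3 + 7*I*sqrt(2)/6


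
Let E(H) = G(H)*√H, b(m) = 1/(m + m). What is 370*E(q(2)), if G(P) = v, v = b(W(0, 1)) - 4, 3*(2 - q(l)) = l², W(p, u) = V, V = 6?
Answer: -8695*√6/18 ≈ -1183.2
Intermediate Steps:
W(p, u) = 6
q(l) = 2 - l²/3
b(m) = 1/(2*m)
v = -47/12 (v = (½)/6 - 4 = (½)*(⅙) - 4 = 1/12 - 4 = -47/12 ≈ -3.9167)
G(P) = -47/12
E(H) = -47*√H/12
370*E(q(2)) = 370*(-47*√(2 - ⅓*2²)/12) = 370*(-47*√(2 - ⅓*4)/12) = 370*(-47*√(2 - 4/3)/12) = 370*(-47*√6/36) = -8695*√6/18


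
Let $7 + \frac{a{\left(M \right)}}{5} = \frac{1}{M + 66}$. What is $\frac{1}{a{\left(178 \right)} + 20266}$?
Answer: $\frac{244}{4936369} \approx 4.9429 \cdot 10^{-5}$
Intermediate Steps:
$a{\left(M \right)} = -35 + \frac{5}{66 + M}$ ($a{\left(M \right)} = -35 + \frac{5}{M + 66} = -35 + \frac{5}{66 + M}$)
$\frac{1}{a{\left(178 \right)} + 20266} = \frac{1}{\frac{5 \left(-461 - 1246\right)}{66 + 178} + 20266} = \frac{1}{\frac{5 \left(-461 - 1246\right)}{244} + 20266} = \frac{1}{5 \cdot \frac{1}{244} \left(-1707\right) + 20266} = \frac{1}{- \frac{8535}{244} + 20266} = \frac{1}{\frac{4936369}{244}} = \frac{244}{4936369}$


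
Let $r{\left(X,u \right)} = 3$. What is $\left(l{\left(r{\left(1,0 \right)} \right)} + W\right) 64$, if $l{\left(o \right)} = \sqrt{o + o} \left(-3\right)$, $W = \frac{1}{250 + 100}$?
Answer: $\frac{32}{175} - 192 \sqrt{6} \approx -470.12$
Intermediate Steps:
$W = \frac{1}{350} \approx 0.0028571$
$l{\left(o \right)} = - 3 \sqrt{2} \sqrt{o}$ ($l{\left(o \right)} = \sqrt{2 o} \left(-3\right) = \sqrt{2} \sqrt{o} \left(-3\right) = - 3 \sqrt{2} \sqrt{o}$)
$\left(l{\left(r{\left(1,0 \right)} \right)} + W\right) 64 = \left(- 3 \sqrt{2} \sqrt{3} + \frac{1}{350}\right) 64 = \left(- 3 \sqrt{6} + \frac{1}{350}\right) 64 = \left(\frac{1}{350} - 3 \sqrt{6}\right) 64 = \frac{32}{175} - 192 \sqrt{6}$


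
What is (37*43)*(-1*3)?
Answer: -4773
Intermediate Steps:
(37*43)*(-1*3) = 1591*(-3) = -4773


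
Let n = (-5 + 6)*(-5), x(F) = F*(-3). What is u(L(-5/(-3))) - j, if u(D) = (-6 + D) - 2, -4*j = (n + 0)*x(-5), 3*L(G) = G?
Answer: -943/36 ≈ -26.194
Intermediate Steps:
x(F) = -3*F
L(G) = G/3
n = -5 (n = 1*(-5) = -5)
j = 75/4 (j = -(-5 + 0)*(-3*(-5))/4 = -(-5)*15/4 = -1/4*(-75) = 75/4 ≈ 18.750)
u(D) = -8 + D
u(L(-5/(-3))) - j = (-8 + (-5/(-3))/3) - 1*75/4 = (-8 + (-5*(-1/3))/3) - 75/4 = (-8 + (1/3)*(5/3)) - 75/4 = (-8 + 5/9) - 75/4 = -67/9 - 75/4 = -943/36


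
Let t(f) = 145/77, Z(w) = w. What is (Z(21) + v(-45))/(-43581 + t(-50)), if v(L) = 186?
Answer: -15939/3355592 ≈ -0.0047500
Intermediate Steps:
t(f) = 145/77 (t(f) = 145*(1/77) = 145/77)
(Z(21) + v(-45))/(-43581 + t(-50)) = (21 + 186)/(-43581 + 145/77) = 207/(-3355592/77) = 207*(-77/3355592) = -15939/3355592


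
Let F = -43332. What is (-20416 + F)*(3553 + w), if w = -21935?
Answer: 1171815736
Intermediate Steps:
(-20416 + F)*(3553 + w) = (-20416 - 43332)*(3553 - 21935) = -63748*(-18382) = 1171815736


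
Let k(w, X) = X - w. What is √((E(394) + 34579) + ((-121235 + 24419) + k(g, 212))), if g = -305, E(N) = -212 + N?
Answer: I*√61538 ≈ 248.07*I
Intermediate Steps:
√((E(394) + 34579) + ((-121235 + 24419) + k(g, 212))) = √(((-212 + 394) + 34579) + ((-121235 + 24419) + (212 - 1*(-305)))) = √((182 + 34579) + (-96816 + (212 + 305))) = √(34761 + (-96816 + 517)) = √(34761 - 96299) = √(-61538) = I*√61538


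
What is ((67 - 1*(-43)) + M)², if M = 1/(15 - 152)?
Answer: 227074761/18769 ≈ 12098.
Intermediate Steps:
M = -1/137 (M = 1/(-137) = -1/137 ≈ -0.0072993)
((67 - 1*(-43)) + M)² = ((67 - 1*(-43)) - 1/137)² = ((67 + 43) - 1/137)² = (110 - 1/137)² = (15069/137)² = 227074761/18769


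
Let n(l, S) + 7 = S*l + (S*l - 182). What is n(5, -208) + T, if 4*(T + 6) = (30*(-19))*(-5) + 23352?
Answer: 8551/2 ≈ 4275.5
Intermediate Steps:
n(l, S) = -189 + 2*S*l (n(l, S) = -7 + (S*l + (S*l - 182)) = -7 + (S*l + (-182 + S*l)) = -7 + (-182 + 2*S*l) = -189 + 2*S*l)
T = 13089/2 (T = -6 + ((30*(-19))*(-5) + 23352)/4 = -6 + (-570*(-5) + 23352)/4 = -6 + (2850 + 23352)/4 = -6 + (1/4)*26202 = -6 + 13101/2 = 13089/2 ≈ 6544.5)
n(5, -208) + T = (-189 + 2*(-208)*5) + 13089/2 = (-189 - 2080) + 13089/2 = -2269 + 13089/2 = 8551/2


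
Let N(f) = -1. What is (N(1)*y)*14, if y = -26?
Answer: 364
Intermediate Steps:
(N(1)*y)*14 = -1*(-26)*14 = 26*14 = 364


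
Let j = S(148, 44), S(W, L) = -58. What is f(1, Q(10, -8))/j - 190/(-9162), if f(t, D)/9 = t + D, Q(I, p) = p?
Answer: 294113/265698 ≈ 1.1069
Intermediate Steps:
f(t, D) = 9*D + 9*t (f(t, D) = 9*(t + D) = 9*(D + t) = 9*D + 9*t)
j = -58
f(1, Q(10, -8))/j - 190/(-9162) = (9*(-8) + 9*1)/(-58) - 190/(-9162) = (-72 + 9)*(-1/58) - 190*(-1/9162) = -63*(-1/58) + 95/4581 = 63/58 + 95/4581 = 294113/265698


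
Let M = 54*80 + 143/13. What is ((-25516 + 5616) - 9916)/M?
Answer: -29816/4331 ≈ -6.8843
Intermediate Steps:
M = 4331 (M = 4320 + 143*(1/13) = 4320 + 11 = 4331)
((-25516 + 5616) - 9916)/M = ((-25516 + 5616) - 9916)/4331 = (-19900 - 9916)*(1/4331) = -29816*1/4331 = -29816/4331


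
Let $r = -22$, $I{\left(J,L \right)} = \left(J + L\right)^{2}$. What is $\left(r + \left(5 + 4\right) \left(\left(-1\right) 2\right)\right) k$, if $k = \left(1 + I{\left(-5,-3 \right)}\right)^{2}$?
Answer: $-169000$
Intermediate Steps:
$k = 4225$ ($k = \left(1 + \left(-5 - 3\right)^{2}\right)^{2} = \left(1 + \left(-8\right)^{2}\right)^{2} = \left(1 + 64\right)^{2} = 65^{2} = 4225$)
$\left(r + \left(5 + 4\right) \left(\left(-1\right) 2\right)\right) k = \left(-22 + \left(5 + 4\right) \left(\left(-1\right) 2\right)\right) 4225 = \left(-22 + 9 \left(-2\right)\right) 4225 = \left(-22 - 18\right) 4225 = \left(-40\right) 4225 = -169000$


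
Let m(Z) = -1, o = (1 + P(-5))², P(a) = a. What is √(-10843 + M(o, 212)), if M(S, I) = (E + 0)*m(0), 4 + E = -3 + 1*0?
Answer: 6*I*√301 ≈ 104.1*I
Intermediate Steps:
E = -7 (E = -4 + (-3 + 1*0) = -4 + (-3 + 0) = -4 - 3 = -7)
o = 16 (o = (1 - 5)² = (-4)² = 16)
M(S, I) = 7 (M(S, I) = (-7 + 0)*(-1) = -7*(-1) = 7)
√(-10843 + M(o, 212)) = √(-10843 + 7) = √(-10836) = 6*I*√301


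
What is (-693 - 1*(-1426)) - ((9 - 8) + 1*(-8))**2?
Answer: 684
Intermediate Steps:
(-693 - 1*(-1426)) - ((9 - 8) + 1*(-8))**2 = (-693 + 1426) - (1 - 8)**2 = 733 - 1*(-7)**2 = 733 - 1*49 = 733 - 49 = 684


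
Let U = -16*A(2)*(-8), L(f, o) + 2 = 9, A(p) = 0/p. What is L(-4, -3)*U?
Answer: 0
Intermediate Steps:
A(p) = 0
L(f, o) = 7 (L(f, o) = -2 + 9 = 7)
U = 0 (U = -16*0*(-8) = 0*(-8) = 0)
L(-4, -3)*U = 7*0 = 0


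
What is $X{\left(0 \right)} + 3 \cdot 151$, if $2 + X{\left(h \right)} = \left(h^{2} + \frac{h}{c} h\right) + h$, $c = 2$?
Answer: $451$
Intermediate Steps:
$X{\left(h \right)} = -2 + h + \frac{3 h^{2}}{2}$ ($X{\left(h \right)} = -2 + \left(\left(h^{2} + \frac{h}{2} h\right) + h\right) = -2 + \left(\left(h^{2} + \frac{h^{2}}{2}\right) + h\right) = -2 + \left(\frac{3 h^{2}}{2} + h\right) = -2 + \left(h + \frac{3 h^{2}}{2}\right) = -2 + h + \frac{3 h^{2}}{2}$)
$X{\left(0 \right)} + 3 \cdot 151 = \left(-2 + 0 + \frac{3 \cdot 0^{2}}{2}\right) + 3 \cdot 151 = \left(-2 + 0 + \frac{3}{2} \cdot 0\right) + 453 = \left(-2 + 0 + 0\right) + 453 = -2 + 453 = 451$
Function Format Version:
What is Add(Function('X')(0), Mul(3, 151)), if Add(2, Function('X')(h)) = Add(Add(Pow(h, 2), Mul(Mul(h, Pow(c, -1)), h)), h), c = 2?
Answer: 451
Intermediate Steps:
Function('X')(h) = Add(-2, h, Mul(Rational(3, 2), Pow(h, 2))) (Function('X')(h) = Add(-2, Add(Add(Pow(h, 2), Mul(Mul(h, Pow(2, -1)), h)), h)) = Add(-2, Add(Add(Pow(h, 2), Mul(Mul(h, Rational(1, 2)), h)), h)) = Add(-2, Add(Add(Pow(h, 2), Mul(Mul(Rational(1, 2), h), h)), h)) = Add(-2, Add(Add(Pow(h, 2), Mul(Rational(1, 2), Pow(h, 2))), h)) = Add(-2, Add(Mul(Rational(3, 2), Pow(h, 2)), h)) = Add(-2, Add(h, Mul(Rational(3, 2), Pow(h, 2)))) = Add(-2, h, Mul(Rational(3, 2), Pow(h, 2))))
Add(Function('X')(0), Mul(3, 151)) = Add(Add(-2, 0, Mul(Rational(3, 2), Pow(0, 2))), Mul(3, 151)) = Add(Add(-2, 0, Mul(Rational(3, 2), 0)), 453) = Add(Add(-2, 0, 0), 453) = Add(-2, 453) = 451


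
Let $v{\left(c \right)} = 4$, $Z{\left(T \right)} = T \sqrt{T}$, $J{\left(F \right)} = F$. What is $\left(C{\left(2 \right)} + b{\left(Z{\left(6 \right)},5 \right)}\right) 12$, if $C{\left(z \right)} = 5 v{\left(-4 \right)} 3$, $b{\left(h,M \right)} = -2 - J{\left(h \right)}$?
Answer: $696 - 72 \sqrt{6} \approx 519.64$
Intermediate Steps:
$Z{\left(T \right)} = T^{\frac{3}{2}}$
$b{\left(h,M \right)} = -2 - h$
$C{\left(z \right)} = 60$ ($C{\left(z \right)} = 5 \cdot 4 \cdot 3 = 20 \cdot 3 = 60$)
$\left(C{\left(2 \right)} + b{\left(Z{\left(6 \right)},5 \right)}\right) 12 = \left(60 - \left(2 + 6^{\frac{3}{2}}\right)\right) 12 = \left(60 - \left(2 + 6 \sqrt{6}\right)\right) 12 = \left(58 - 6 \sqrt{6}\right) 12 = 696 - 72 \sqrt{6}$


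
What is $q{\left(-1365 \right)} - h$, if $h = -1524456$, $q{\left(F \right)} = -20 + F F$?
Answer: $3387661$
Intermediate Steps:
$q{\left(F \right)} = -20 + F^{2}$
$q{\left(-1365 \right)} - h = \left(-20 + \left(-1365\right)^{2}\right) - -1524456 = \left(-20 + 1863225\right) + 1524456 = 1863205 + 1524456 = 3387661$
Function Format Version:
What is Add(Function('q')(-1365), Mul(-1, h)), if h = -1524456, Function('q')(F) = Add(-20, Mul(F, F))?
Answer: 3387661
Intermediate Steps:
Function('q')(F) = Add(-20, Pow(F, 2))
Add(Function('q')(-1365), Mul(-1, h)) = Add(Add(-20, Pow(-1365, 2)), Mul(-1, -1524456)) = Add(Add(-20, 1863225), 1524456) = Add(1863205, 1524456) = 3387661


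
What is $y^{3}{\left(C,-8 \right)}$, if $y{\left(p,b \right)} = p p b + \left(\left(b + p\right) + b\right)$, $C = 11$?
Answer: $-921167317$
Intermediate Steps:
$y{\left(p,b \right)} = p + 2 b + b p^{2}$ ($y{\left(p,b \right)} = p^{2} b + \left(p + 2 b\right) = b p^{2} + \left(p + 2 b\right) = p + 2 b + b p^{2}$)
$y^{3}{\left(C,-8 \right)} = \left(11 + 2 \left(-8\right) - 8 \cdot 11^{2}\right)^{3} = \left(11 - 16 - 968\right)^{3} = \left(-973\right)^{3} = -921167317$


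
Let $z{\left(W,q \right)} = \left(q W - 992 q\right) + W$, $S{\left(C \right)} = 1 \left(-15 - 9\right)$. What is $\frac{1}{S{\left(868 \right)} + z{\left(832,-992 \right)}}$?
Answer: $\frac{1}{159528} \approx 6.2685 \cdot 10^{-6}$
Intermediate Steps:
$S{\left(C \right)} = -24$ ($S{\left(C \right)} = 1 \left(-24\right) = -24$)
$z{\left(W,q \right)} = W - 992 q + W q$ ($z{\left(W,q \right)} = \left(W q - 992 q\right) + W = \left(- 992 q + W q\right) + W = W - 992 q + W q$)
$\frac{1}{S{\left(868 \right)} + z{\left(832,-992 \right)}} = \frac{1}{-24 + \left(832 - -984064 + 832 \left(-992\right)\right)} = \frac{1}{-24 + \left(832 + 984064 - 825344\right)} = \frac{1}{-24 + 159552} = \frac{1}{159528}$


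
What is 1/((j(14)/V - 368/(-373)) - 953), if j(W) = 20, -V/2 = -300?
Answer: -11190/10652657 ≈ -0.0010504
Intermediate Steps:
V = 600 (V = -2*(-300) = 600)
1/((j(14)/V - 368/(-373)) - 953) = 1/((20/600 - 368/(-373)) - 953) = 1/((20*(1/600) - 368*(-1/373)) - 953) = 1/((1/30 + 368/373) - 953) = 1/(11413/11190 - 953) = 1/(-10652657/11190) = -11190/10652657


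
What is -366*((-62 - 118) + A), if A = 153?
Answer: 9882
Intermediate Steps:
-366*((-62 - 118) + A) = -366*((-62 - 118) + 153) = -366*(-180 + 153) = -366*(-27) = 9882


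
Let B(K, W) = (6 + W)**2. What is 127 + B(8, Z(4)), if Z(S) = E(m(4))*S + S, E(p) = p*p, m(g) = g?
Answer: 5603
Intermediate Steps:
E(p) = p**2
Z(S) = 17*S (Z(S) = 4**2*S + S = 16*S + S = 17*S)
127 + B(8, Z(4)) = 127 + (6 + 17*4)**2 = 127 + (6 + 68)**2 = 127 + 74**2 = 127 + 5476 = 5603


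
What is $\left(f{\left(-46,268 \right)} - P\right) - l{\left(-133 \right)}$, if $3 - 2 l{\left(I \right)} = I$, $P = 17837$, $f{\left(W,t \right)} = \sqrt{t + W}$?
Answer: $-17905 + \sqrt{222} \approx -17890.0$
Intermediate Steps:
$f{\left(W,t \right)} = \sqrt{W + t}$
$l{\left(I \right)} = \frac{3}{2} - \frac{I}{2}$
$\left(f{\left(-46,268 \right)} - P\right) - l{\left(-133 \right)} = \left(\sqrt{-46 + 268} - 17837\right) - \left(\frac{3}{2} - - \frac{133}{2}\right) = \left(\sqrt{222} - 17837\right) - \left(\frac{3}{2} + \frac{133}{2}\right) = \left(-17837 + \sqrt{222}\right) - 68 = -17905 + \sqrt{222}$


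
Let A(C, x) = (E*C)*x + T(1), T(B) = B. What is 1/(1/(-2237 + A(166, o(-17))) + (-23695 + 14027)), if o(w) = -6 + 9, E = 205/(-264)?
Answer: -115399/1115677576 ≈ -0.00010343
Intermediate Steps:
E = -205/264 (E = 205*(-1/264) = -205/264 ≈ -0.77652)
o(w) = 3
A(C, x) = 1 - 205*C*x/264 (A(C, x) = (-205*C/264)*x + 1 = -205*C*x/264 + 1 = 1 - 205*C*x/264)
1/(1/(-2237 + A(166, o(-17))) + (-23695 + 14027)) = 1/(1/(-2237 + (1 - 205/264*166*3)) + (-23695 + 14027)) = 1/(1/(-2237 + (1 - 17015/44)) - 9668) = 1/(1/(-2237 - 16971/44) - 9668) = 1/(1/(-115399/44) - 9668) = 1/(-44/115399 - 9668) = 1/(-1115677576/115399) = -115399/1115677576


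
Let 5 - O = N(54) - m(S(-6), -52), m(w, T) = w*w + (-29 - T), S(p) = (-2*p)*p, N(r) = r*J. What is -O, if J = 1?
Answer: -5158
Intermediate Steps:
N(r) = r (N(r) = r*1 = r)
S(p) = -2*p²
m(w, T) = -29 + w² - T (m(w, T) = w² + (-29 - T) = -29 + w² - T)
O = 5158 (O = 5 - (54 - (-29 + (-2*(-6)²)² - 1*(-52))) = 5 - (54 - (-29 + (-2*36)² + 52)) = 5 - (54 - (-29 + (-72)² + 52)) = 5 - (54 - (-29 + 5184 + 52)) = 5 - (54 - 1*5207) = 5 - (54 - 5207) = 5 - 1*(-5153) = 5 + 5153 = 5158)
-O = -1*5158 = -5158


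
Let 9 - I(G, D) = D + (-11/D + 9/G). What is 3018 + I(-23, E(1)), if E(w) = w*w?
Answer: 69860/23 ≈ 3037.4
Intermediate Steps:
E(w) = w**2
I(G, D) = 9 - D - 9/G + 11/D (I(G, D) = 9 - (D + (-11/D + 9/G)) = 9 - (D - 11/D + 9/G) = 9 + (-D - 9/G + 11/D) = 9 - D - 9/G + 11/D)
3018 + I(-23, E(1)) = 3018 + (9 - 1*1**2 - 9/(-23) + 11/(1**2)) = 3018 + (9 - 1*1 - 9*(-1/23) + 11/1) = 3018 + (9 - 1 + 9/23 + 11*1) = 3018 + (9 - 1 + 9/23 + 11) = 3018 + 446/23 = 69860/23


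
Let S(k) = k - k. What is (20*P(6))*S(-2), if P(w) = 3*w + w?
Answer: 0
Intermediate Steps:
S(k) = 0
P(w) = 4*w
(20*P(6))*S(-2) = (20*(4*6))*0 = (20*24)*0 = 480*0 = 0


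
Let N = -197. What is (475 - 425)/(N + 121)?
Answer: -25/38 ≈ -0.65790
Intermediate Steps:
(475 - 425)/(N + 121) = (475 - 425)/(-197 + 121) = 50/(-76) = 50*(-1/76) = -25/38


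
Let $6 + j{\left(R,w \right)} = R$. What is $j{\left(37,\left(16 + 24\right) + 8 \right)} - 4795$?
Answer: $-4764$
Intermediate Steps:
$j{\left(R,w \right)} = -6 + R$
$j{\left(37,\left(16 + 24\right) + 8 \right)} - 4795 = \left(-6 + 37\right) - 4795 = 31 - 4795 = -4764$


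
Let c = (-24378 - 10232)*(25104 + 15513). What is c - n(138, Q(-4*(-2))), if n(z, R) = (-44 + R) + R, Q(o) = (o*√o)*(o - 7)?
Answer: -1405754326 - 32*√2 ≈ -1.4058e+9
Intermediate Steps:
Q(o) = o^(3/2)*(-7 + o)
n(z, R) = -44 + 2*R
c = -1405754370 (c = -34610*40617 = -1405754370)
c - n(138, Q(-4*(-2))) = -1405754370 - (-44 + 2*((-4*(-2))^(3/2)*(-7 - 4*(-2)))) = -1405754370 - (-44 + 2*(8^(3/2)*(-7 + 8))) = -1405754370 - (-44 + 2*((16*√2)*1)) = -1405754370 - (-44 + 2*(16*√2)) = -1405754370 - (-44 + 32*√2) = -1405754370 + (44 - 32*√2) = -1405754326 - 32*√2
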